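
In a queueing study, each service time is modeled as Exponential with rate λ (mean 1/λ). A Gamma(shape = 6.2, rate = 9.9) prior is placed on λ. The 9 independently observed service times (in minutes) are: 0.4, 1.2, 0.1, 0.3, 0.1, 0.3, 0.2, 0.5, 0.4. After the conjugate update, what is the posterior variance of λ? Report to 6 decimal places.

With a Gamma(shape α, rate β) prior on the exponential rate λ, the posterior after n observations with total T = Σxᵢ is Gamma(α+n, β+T).
Sum of observations T = 3.5 minutes; n = 9.
Posterior: Gamma(6.2+9, 9.9+3.5) = Gamma(15.2, 13.4).
Var = α/β² = 0.084651.

0.084651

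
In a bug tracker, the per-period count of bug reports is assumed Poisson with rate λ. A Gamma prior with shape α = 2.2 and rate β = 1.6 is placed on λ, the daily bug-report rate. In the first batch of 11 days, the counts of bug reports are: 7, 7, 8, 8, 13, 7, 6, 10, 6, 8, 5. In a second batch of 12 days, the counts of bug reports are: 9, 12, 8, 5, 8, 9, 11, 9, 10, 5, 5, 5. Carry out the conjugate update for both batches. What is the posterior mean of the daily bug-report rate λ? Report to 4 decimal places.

7.4472

With a Gamma(shape α, rate β) prior, the Poisson likelihood is conjugate: the posterior is Gamma(α + ΣXᵢ, β + n).
Batch 1: sum of counts S = 85 over n = 11 days.
After batch 1: Gamma(α+S, β+n) = Gamma(2.2+85, 1.6+11) = Gamma(87.2, 12.6).
Batch 2: sum of counts S = 96 over n = 12 days.
After batch 2: Gamma(α+S, β+n) = Gamma(87.2+96, 12.6+12) = Gamma(183.2, 24.6).
Posterior mean = α/β = 183.2/24.6 = 7.4472.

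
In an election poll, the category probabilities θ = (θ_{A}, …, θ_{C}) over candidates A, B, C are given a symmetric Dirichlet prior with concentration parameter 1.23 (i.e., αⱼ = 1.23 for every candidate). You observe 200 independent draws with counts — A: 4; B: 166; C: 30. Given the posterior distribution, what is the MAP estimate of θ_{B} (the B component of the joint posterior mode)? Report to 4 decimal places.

0.8283

The Dirichlet prior is conjugate to the Multinomial likelihood: each posterior αⱼ = prior αⱼ + observed count nⱼ.
Posterior concentration: (5.23, 167.23, 31.23), total = 203.69.
Joint mode component: (α_{B}−1)/(Σα−K) = 166.23/200.69 = 0.8283.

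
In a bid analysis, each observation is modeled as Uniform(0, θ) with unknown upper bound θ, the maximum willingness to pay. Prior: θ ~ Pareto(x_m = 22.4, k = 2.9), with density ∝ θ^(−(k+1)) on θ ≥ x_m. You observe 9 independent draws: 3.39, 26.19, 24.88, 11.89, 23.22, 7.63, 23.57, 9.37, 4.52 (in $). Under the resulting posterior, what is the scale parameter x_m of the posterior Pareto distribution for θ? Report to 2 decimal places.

26.19

A Pareto(scale x_m, shape k) prior on the upper bound θ of Uniform(0, θ) is conjugate: posterior is Pareto(max(x_m, max xᵢ), k + n).
Sample maximum = 26.19; prior scale x_m = 22.4 → posterior scale = max = 26.19.
Posterior shape = 2.9 + 9 = 11.9.
Posterior scale x_m = 26.19.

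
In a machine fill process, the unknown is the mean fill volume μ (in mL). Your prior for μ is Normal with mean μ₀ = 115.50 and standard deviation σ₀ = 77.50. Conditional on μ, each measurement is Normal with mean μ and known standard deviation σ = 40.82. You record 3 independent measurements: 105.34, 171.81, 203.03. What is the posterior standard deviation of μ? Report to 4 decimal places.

22.5479

For Normal data with known variance σ², a Normal(μ₀, σ₀²) prior on μ is conjugate. Posterior precision = 1/σ₀² + n/σ²; posterior mean is the precision-weighted average of μ₀ and x̄.
σ₀² = 77.50² = 6006.25, σ² = 40.82² = 1666.2724; σ² + n·σ₀² = 1666.2724 + 3·6006.25 = 19685.0224.
Posterior precision = 1/σ₀² + n/σ² = 1/6006.25 + 3/1666.2724 = (σ² + n·σ₀²)/(σ₀²σ²) = 19685.0224/(6006.25·1666.2724); posterior variance σₙ² = σ₀²σ²/(σ² + n·σ₀²) = 6006.25·1666.2724/19685.0224 = 508.409307.
Posterior SD = √σₙ² = √(6006.25·1666.2724/19685.0224) = 22.5479.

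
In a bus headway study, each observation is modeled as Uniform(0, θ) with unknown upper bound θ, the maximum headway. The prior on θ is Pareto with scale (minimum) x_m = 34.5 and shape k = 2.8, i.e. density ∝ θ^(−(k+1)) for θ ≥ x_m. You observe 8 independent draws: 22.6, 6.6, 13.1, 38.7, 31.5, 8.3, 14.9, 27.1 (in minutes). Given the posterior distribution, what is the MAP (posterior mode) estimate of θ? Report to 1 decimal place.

A Pareto(scale x_m, shape k) prior on the upper bound θ of Uniform(0, θ) is conjugate: posterior is Pareto(max(x_m, max xᵢ), k + n).
Sample maximum = 38.7; prior scale x_m = 34.5 → posterior scale = max = 38.7.
Posterior shape = 2.8 + 8 = 10.8.
The Pareto density is decreasing on [x_m, ∞), so the mode is x_m = 38.7.

38.7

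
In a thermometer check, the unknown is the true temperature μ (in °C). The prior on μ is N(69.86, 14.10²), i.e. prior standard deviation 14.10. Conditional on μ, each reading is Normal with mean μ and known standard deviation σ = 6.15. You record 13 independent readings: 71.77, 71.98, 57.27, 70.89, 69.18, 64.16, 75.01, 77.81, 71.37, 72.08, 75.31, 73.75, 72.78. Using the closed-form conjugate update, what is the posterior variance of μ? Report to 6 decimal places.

For Normal data with known variance σ², a Normal(μ₀, σ₀²) prior on μ is conjugate. Posterior precision = 1/σ₀² + n/σ²; posterior mean is the precision-weighted average of μ₀ and x̄.
σ₀² = 14.10² = 198.81, σ² = 6.15² = 37.8225; σ² + n·σ₀² = 37.8225 + 13·198.81 = 2622.3525.
Posterior precision = 1/σ₀² + n/σ² = 1/198.81 + 13/37.8225 = (σ² + n·σ₀²)/(σ₀²σ²) = 2622.3525/(198.81·37.8225); posterior variance σₙ² = σ₀²σ²/(σ² + n·σ₀²) = 198.81·37.8225/2622.3525 = 2.867460.

2.867460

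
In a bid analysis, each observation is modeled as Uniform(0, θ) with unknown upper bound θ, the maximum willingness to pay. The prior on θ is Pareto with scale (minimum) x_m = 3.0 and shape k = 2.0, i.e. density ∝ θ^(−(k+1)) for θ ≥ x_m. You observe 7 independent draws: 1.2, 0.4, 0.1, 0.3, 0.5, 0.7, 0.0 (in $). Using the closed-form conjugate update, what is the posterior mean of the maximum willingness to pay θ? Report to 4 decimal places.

3.3750

A Pareto(scale x_m, shape k) prior on the upper bound θ of Uniform(0, θ) is conjugate: posterior is Pareto(max(x_m, max xᵢ), k + n).
Sample maximum = 1.2; prior scale x_m = 3.0 → posterior scale = max = 3.0.
Posterior shape = 2.0 + 7 = 9.0.
E[θ|data] = k·x_m/(k−1) = 9.0·3.0/8.0 = 3.3750.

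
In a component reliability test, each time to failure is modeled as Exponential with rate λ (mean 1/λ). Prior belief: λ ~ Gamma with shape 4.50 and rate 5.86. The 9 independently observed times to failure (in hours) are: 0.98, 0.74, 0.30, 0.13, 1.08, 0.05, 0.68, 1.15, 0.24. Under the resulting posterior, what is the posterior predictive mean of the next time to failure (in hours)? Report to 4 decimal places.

With a Gamma(shape α, rate β) prior on the exponential rate λ, the posterior after n observations with total T = Σxᵢ is Gamma(α+n, β+T).
Sum of observations T = 5.35 hours; n = 9.
Posterior: Gamma(4.50+9, 5.86+5.35) = Gamma(13.50, 11.21).
The predictive distribution for the next observation is Lomax; its mean is β/(α−1) = 11.21/12.50 = 0.8968.

0.8968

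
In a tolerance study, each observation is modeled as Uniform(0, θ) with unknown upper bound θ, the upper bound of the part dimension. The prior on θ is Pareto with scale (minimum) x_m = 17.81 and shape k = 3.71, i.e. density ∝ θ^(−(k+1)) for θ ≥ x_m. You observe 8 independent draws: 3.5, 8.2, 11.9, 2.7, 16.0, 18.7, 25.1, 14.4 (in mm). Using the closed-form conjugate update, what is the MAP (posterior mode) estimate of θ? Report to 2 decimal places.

A Pareto(scale x_m, shape k) prior on the upper bound θ of Uniform(0, θ) is conjugate: posterior is Pareto(max(x_m, max xᵢ), k + n).
Sample maximum = 25.1; prior scale x_m = 17.81 → posterior scale = max = 25.10.
Posterior shape = 3.71 + 8 = 11.71.
The Pareto density is decreasing on [x_m, ∞), so the mode is x_m = 25.10.

25.10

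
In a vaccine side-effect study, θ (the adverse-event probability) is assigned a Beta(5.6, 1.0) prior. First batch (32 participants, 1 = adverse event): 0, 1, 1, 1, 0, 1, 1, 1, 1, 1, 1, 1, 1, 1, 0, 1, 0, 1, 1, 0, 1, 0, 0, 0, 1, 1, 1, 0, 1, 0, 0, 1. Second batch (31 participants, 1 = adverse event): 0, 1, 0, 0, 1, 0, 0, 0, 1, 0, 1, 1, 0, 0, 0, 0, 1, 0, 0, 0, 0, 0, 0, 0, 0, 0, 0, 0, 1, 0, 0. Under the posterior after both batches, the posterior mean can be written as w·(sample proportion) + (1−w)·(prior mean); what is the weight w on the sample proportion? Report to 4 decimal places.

The Beta prior is conjugate to a Binomial/Bernoulli likelihood; the update adds successes to α and failures to β.
Total number of participants: n = 32 + 31 = 63.
Posterior mean = (α₀+k)/(α₀+β₀+n) = [n/(α₀+β₀+n)]·(k/n) + [(α₀+β₀)/(α₀+β₀+n)]·α₀/(α₀+β₀), so only n and the prior enter the weight.
The weight on the data is w = n/(α₀+β₀+n) = 63/(5.6+1.0+63) = 63/69.6 = 0.9052.

0.9052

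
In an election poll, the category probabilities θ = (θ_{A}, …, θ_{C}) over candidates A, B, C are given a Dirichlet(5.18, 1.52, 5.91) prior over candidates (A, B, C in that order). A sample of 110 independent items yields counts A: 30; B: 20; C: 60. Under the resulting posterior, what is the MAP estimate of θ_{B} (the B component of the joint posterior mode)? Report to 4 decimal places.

0.1716

The Dirichlet prior is conjugate to the Multinomial likelihood: each posterior αⱼ = prior αⱼ + observed count nⱼ.
Posterior concentration: (35.18, 21.52, 65.91), total = 122.61.
Joint mode component: (α_{B}−1)/(Σα−K) = 20.52/119.61 = 0.1716.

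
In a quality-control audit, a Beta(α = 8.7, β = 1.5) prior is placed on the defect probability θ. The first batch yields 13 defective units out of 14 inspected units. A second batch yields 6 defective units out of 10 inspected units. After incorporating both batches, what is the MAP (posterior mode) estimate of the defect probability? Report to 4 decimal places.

The Beta prior is conjugate to a Binomial/Bernoulli likelihood; the update adds successes to α and failures to β.
After batch 1: Beta(8.7+13, 1.5+1) = Beta(21.7, 2.5).
After batch 2: Beta(21.7+6, 2.5+4) = Beta(27.7, 6.5).
Mode of Beta(a,b) for a,b>1 is (a−1)/(a+b−2) = 26.7/32.2 = 0.8292.

0.8292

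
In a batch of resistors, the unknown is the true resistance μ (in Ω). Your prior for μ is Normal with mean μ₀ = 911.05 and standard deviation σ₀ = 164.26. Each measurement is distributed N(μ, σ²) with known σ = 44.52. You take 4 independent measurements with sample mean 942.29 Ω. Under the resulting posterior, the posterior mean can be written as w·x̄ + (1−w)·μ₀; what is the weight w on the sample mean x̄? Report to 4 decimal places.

0.9820

For Normal data with known variance σ², a Normal(μ₀, σ₀²) prior on μ is conjugate. Posterior precision = 1/σ₀² + n/σ²; posterior mean is the precision-weighted average of μ₀ and x̄.
σ₀² = 164.26² = 26981.3476, σ² = 44.52² = 1982.0304. Prior precision 1/σ₀² = 1/26981.3476; data precision n/σ² = 4/1982.0304.
w = (n/σ²)/(1/σ₀² + n/σ²) = n·σ₀²/(σ² + n·σ₀²) = 4·26981.3476/(1982.0304 + 4·26981.3476) = 107925.3904/109907.4208 = 0.9820.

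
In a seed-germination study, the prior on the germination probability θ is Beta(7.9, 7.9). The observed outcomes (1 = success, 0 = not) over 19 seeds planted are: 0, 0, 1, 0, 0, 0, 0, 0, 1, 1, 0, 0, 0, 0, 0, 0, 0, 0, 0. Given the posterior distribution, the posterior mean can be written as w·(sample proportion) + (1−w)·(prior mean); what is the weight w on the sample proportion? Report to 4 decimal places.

0.5460

The Beta prior is conjugate to a Binomial/Bernoulli likelihood; the update adds successes to α and failures to β.
Posterior mean = (α₀+k)/(α₀+β₀+n) = [n/(α₀+β₀+n)]·(k/n) + [(α₀+β₀)/(α₀+β₀+n)]·α₀/(α₀+β₀), so only n and the prior enter the weight.
The weight on the data is w = n/(α₀+β₀+n) = 19/(7.9+7.9+19) = 19/34.8 = 0.5460.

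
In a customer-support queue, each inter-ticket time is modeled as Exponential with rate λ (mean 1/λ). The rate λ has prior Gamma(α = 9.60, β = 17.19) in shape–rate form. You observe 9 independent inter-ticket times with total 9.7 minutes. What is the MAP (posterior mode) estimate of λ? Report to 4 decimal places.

With a Gamma(shape α, rate β) prior on the exponential rate λ, the posterior after n observations with total T = Σxᵢ is Gamma(α+n, β+T).
Posterior: Gamma(9.60+9, 17.19+9.7) = Gamma(18.60, 26.89).
Mode = (α−1)/β = 0.6545.

0.6545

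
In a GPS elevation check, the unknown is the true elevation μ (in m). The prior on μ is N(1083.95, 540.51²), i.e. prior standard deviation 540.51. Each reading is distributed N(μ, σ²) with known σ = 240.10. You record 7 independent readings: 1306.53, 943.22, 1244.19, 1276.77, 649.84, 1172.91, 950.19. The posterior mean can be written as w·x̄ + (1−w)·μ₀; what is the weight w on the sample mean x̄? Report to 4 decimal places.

For Normal data with known variance σ², a Normal(μ₀, σ₀²) prior on μ is conjugate. Posterior precision = 1/σ₀² + n/σ²; posterior mean is the precision-weighted average of μ₀ and x̄.
σ₀² = 540.51² = 292151.0601, σ² = 240.10² = 57648.01. Prior precision 1/σ₀² = 1/292151.0601; data precision n/σ² = 7/57648.01.
w = (n/σ²)/(1/σ₀² + n/σ²) = n·σ₀²/(σ² + n·σ₀²) = 7·292151.0601/(57648.01 + 7·292151.0601) = 2045057.4207/2102705.4307 = 0.9726.

0.9726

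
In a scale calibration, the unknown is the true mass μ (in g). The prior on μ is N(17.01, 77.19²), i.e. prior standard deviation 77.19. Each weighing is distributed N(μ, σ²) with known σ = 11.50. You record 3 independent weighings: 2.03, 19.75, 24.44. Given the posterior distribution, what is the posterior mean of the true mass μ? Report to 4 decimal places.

15.4184

For Normal data with known variance σ², a Normal(μ₀, σ₀²) prior on μ is conjugate. Posterior precision = 1/σ₀² + n/σ²; posterior mean is the precision-weighted average of μ₀ and x̄.
Σxᵢ = 2.03 + 19.75 + 24.44 = 46.22, so n·x̄ = 46.22.
σ₀² = 77.19² = 5958.2961, σ² = 11.50² = 132.25; σ² + n·σ₀² = 132.25 + 3·5958.2961 = 18007.1383.
Posterior mean = (μ₀/σ₀² + n·x̄/σ²)/(1/σ₀² + n/σ²) = (σ²·μ₀ + σ₀²·n·x̄)/(σ² + n·σ₀²) = (132.25·17.01 + 5958.2961·46.22)/18007.1383 = 277642.018242/18007.1383 = 15.4184.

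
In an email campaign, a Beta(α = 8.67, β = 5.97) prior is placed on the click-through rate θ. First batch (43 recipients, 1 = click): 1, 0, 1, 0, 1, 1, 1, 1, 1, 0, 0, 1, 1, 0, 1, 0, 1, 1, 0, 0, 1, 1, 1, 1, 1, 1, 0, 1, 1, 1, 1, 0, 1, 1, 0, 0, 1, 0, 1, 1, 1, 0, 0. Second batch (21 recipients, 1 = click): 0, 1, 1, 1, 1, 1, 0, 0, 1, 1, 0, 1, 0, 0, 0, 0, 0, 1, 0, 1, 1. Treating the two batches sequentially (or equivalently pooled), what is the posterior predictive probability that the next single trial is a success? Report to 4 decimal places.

The Beta prior is conjugate to a Binomial/Bernoulli likelihood; the update adds successes to α and failures to β.
After batch 1: Beta(8.67+28, 5.97+15) = Beta(36.67, 20.97).
After batch 2: Beta(36.67+11, 20.97+10) = Beta(47.67, 30.97).
For a single future Bernoulli trial, P(success | data) = α/(α+β) = 0.6062.

0.6062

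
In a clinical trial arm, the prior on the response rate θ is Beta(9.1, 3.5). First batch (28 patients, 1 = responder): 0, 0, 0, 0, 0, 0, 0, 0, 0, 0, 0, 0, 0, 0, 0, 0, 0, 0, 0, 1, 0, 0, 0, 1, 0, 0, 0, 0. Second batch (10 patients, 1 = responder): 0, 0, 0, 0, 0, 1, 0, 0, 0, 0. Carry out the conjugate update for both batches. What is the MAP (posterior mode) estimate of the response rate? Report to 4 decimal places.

The Beta prior is conjugate to a Binomial/Bernoulli likelihood; the update adds successes to α and failures to β.
After batch 1: Beta(9.1+2, 3.5+26) = Beta(11.1, 29.5).
After batch 2: Beta(11.1+1, 29.5+9) = Beta(12.1, 38.5).
Mode of Beta(a,b) for a,b>1 is (a−1)/(a+b−2) = 11.1/48.6 = 0.2284.

0.2284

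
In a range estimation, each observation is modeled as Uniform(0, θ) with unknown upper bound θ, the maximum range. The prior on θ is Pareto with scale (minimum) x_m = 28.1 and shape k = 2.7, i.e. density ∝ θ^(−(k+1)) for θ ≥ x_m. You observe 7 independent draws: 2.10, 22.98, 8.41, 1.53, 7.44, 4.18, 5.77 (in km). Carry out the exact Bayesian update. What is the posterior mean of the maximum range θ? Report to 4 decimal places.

A Pareto(scale x_m, shape k) prior on the upper bound θ of Uniform(0, θ) is conjugate: posterior is Pareto(max(x_m, max xᵢ), k + n).
Sample maximum = 22.98; prior scale x_m = 28.1 → posterior scale = max = 28.10.
Posterior shape = 2.7 + 7 = 9.7.
E[θ|data] = k·x_m/(k−1) = 9.7·28.10/8.7 = 31.3299.

31.3299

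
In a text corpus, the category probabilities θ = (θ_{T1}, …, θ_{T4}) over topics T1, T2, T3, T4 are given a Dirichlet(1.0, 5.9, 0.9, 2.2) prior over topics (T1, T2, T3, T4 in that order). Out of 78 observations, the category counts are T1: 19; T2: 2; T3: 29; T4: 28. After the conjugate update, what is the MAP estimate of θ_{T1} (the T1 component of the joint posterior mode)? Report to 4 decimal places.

The Dirichlet prior is conjugate to the Multinomial likelihood: each posterior αⱼ = prior αⱼ + observed count nⱼ.
Posterior concentration: (20.0, 7.9, 29.9, 30.2), total = 88.0.
Joint mode component: (α_{T1}−1)/(Σα−K) = 19.0/84.0 = 0.2262.

0.2262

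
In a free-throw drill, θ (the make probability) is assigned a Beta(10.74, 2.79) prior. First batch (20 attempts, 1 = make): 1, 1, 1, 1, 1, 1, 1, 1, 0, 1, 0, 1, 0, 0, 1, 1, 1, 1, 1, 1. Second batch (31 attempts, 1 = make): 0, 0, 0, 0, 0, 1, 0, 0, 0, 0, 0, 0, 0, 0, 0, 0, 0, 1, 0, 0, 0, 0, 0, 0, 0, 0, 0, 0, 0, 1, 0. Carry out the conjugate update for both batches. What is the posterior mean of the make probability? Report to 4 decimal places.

0.4609

The Beta prior is conjugate to a Binomial/Bernoulli likelihood; the update adds successes to α and failures to β.
After batch 1: Beta(10.74+16, 2.79+4) = Beta(26.74, 6.79).
After batch 2: Beta(26.74+3, 6.79+28) = Beta(29.74, 34.79).
Posterior mean = α/(α+β) = 29.74/64.53 = 0.4609.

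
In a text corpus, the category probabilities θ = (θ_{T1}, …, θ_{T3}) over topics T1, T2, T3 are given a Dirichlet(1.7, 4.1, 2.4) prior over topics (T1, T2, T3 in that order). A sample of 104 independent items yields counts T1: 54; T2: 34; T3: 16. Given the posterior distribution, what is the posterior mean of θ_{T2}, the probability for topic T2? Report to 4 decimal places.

0.3396

The Dirichlet prior is conjugate to the Multinomial likelihood: each posterior αⱼ = prior αⱼ + observed count nⱼ.
Posterior concentration: (55.7, 38.1, 18.4), total = 112.2.
E[θ_{T2}|data] = α_{T2}/Σα = 38.1/112.2 = 0.3396.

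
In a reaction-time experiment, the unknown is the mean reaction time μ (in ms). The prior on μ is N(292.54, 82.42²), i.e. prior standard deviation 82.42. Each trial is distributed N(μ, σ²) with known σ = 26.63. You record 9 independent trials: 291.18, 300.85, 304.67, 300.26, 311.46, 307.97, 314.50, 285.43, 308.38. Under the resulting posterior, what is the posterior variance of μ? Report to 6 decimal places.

77.891716

For Normal data with known variance σ², a Normal(μ₀, σ₀²) prior on μ is conjugate. Posterior precision = 1/σ₀² + n/σ²; posterior mean is the precision-weighted average of μ₀ and x̄.
σ₀² = 82.42² = 6793.0564, σ² = 26.63² = 709.1569; σ² + n·σ₀² = 709.1569 + 9·6793.0564 = 61846.6645.
Posterior precision = 1/σ₀² + n/σ² = 1/6793.0564 + 9/709.1569 = (σ² + n·σ₀²)/(σ₀²σ²) = 61846.6645/(6793.0564·709.1569); posterior variance σₙ² = σ₀²σ²/(σ² + n·σ₀²) = 6793.0564·709.1569/61846.6645 = 77.891716.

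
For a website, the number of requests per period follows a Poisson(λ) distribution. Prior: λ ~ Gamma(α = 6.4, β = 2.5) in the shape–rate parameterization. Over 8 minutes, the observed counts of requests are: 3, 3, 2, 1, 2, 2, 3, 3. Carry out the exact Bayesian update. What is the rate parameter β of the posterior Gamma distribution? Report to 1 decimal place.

10.5

With a Gamma(shape α, rate β) prior, the Poisson likelihood is conjugate: the posterior is Gamma(α + ΣXᵢ, β + n).
Sum of counts S = 19 over n = 8 minutes.
Posterior: Gamma(α+S, β+n) = Gamma(6.4+19, 2.5+8) = Gamma(25.4, 10.5).
Posterior β = 10.5.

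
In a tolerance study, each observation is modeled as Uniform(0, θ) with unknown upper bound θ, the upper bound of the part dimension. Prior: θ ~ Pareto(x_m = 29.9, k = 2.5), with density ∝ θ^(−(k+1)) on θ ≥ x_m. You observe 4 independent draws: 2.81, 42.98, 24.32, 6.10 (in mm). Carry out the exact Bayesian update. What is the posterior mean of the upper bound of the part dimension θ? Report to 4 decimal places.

A Pareto(scale x_m, shape k) prior on the upper bound θ of Uniform(0, θ) is conjugate: posterior is Pareto(max(x_m, max xᵢ), k + n).
Sample maximum = 42.98; prior scale x_m = 29.9 → posterior scale = max = 42.98.
Posterior shape = 2.5 + 4 = 6.5.
E[θ|data] = k·x_m/(k−1) = 6.5·42.98/5.5 = 50.7945.

50.7945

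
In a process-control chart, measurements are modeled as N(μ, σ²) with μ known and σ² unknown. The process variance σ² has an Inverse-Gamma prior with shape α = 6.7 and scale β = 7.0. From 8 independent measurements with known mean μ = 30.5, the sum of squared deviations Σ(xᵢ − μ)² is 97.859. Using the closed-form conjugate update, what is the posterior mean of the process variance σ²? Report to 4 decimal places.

With known mean μ and an Inverse-Gamma(α, β) prior on σ², the Normal likelihood is conjugate: posterior is Inv-Gamma(α + n/2, β + Σ(xᵢ−μ)²/2).
Posterior: Inv-Gamma(6.7 + 8/2, 7.0 + 97.859/2) = Inv-Gamma(10.70, 55.9295).
E[σ²|data] = β/(α−1) = 55.9295/9.70 = 5.7659.

5.7659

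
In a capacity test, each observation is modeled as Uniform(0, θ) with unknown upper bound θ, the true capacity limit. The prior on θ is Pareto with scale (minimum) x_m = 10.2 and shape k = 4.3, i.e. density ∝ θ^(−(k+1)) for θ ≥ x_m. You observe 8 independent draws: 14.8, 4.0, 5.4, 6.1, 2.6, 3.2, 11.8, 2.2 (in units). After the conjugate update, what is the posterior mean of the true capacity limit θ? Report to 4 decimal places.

A Pareto(scale x_m, shape k) prior on the upper bound θ of Uniform(0, θ) is conjugate: posterior is Pareto(max(x_m, max xᵢ), k + n).
Sample maximum = 14.8; prior scale x_m = 10.2 → posterior scale = max = 14.8.
Posterior shape = 4.3 + 8 = 12.3.
E[θ|data] = k·x_m/(k−1) = 12.3·14.8/11.3 = 16.1097.

16.1097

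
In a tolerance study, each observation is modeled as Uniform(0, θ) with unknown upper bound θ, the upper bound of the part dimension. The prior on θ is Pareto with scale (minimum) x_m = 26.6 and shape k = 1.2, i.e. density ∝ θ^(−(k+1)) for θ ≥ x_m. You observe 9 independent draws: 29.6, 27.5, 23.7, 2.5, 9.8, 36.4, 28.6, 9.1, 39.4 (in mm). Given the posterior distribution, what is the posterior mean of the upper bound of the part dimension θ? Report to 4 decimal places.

A Pareto(scale x_m, shape k) prior on the upper bound θ of Uniform(0, θ) is conjugate: posterior is Pareto(max(x_m, max xᵢ), k + n).
Sample maximum = 39.4; prior scale x_m = 26.6 → posterior scale = max = 39.4.
Posterior shape = 1.2 + 9 = 10.2.
E[θ|data] = k·x_m/(k−1) = 10.2·39.4/9.2 = 43.6826.

43.6826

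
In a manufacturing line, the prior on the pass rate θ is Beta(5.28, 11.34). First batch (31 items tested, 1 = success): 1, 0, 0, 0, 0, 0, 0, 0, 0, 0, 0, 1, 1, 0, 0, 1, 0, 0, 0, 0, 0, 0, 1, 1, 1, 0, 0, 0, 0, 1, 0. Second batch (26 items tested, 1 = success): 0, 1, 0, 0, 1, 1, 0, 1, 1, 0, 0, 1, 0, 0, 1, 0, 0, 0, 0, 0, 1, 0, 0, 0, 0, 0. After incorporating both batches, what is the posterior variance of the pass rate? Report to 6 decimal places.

The Beta prior is conjugate to a Binomial/Bernoulli likelihood; the update adds successes to α and failures to β.
After batch 1: Beta(5.28+8, 11.34+23) = Beta(13.28, 34.34).
After batch 2: Beta(13.28+8, 34.34+18) = Beta(21.28, 52.34).
Var = αβ/((α+β)²(α+β+1)) = 21.28·52.34/(73.62²·74.62) = 0.002754.

0.002754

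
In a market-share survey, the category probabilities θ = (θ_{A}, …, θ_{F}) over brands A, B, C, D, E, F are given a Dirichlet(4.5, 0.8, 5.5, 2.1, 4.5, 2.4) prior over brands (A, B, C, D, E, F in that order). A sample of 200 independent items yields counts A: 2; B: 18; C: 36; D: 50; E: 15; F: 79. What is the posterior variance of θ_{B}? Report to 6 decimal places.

0.000354

The Dirichlet prior is conjugate to the Multinomial likelihood: each posterior αⱼ = prior αⱼ + observed count nⱼ.
Posterior concentration: (6.5, 18.8, 41.5, 52.1, 19.5, 81.4), total = 219.8.
Var[θ_j] = α_j(Σα−α_j)/((Σα)²(Σα+1)) = 18.8·201.0/(219.8²·220.8) = 0.000354.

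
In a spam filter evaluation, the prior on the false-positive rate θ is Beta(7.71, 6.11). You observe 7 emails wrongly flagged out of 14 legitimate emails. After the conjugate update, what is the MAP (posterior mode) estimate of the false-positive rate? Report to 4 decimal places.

0.5310

The Beta prior is conjugate to a Binomial/Bernoulli likelihood; the update adds successes to α and failures to β.
Posterior: Beta(α+k, β+n−k) = Beta(7.71+7, 6.11+7) = Beta(14.71, 13.11).
Mode of Beta(a,b) for a,b>1 is (a−1)/(a+b−2) = 13.71/25.82 = 0.5310.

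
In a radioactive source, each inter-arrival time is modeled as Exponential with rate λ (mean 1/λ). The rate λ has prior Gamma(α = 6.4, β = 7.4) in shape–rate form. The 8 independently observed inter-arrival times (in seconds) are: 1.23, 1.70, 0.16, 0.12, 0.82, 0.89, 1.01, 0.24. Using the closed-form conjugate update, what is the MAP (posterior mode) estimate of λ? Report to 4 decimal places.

With a Gamma(shape α, rate β) prior on the exponential rate λ, the posterior after n observations with total T = Σxᵢ is Gamma(α+n, β+T).
Sum of observations T = 6.17 seconds; n = 8.
Posterior: Gamma(6.4+8, 7.4+6.17) = Gamma(14.4, 13.57).
Mode = (α−1)/β = 0.9875.

0.9875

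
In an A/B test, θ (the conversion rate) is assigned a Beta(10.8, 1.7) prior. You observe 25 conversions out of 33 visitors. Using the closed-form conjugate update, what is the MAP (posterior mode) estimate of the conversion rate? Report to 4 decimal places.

The Beta prior is conjugate to a Binomial/Bernoulli likelihood; the update adds successes to α and failures to β.
Posterior: Beta(α+k, β+n−k) = Beta(10.8+25, 1.7+8) = Beta(35.8, 9.7).
Mode of Beta(a,b) for a,b>1 is (a−1)/(a+b−2) = 34.8/43.5 = 0.8000.

0.8000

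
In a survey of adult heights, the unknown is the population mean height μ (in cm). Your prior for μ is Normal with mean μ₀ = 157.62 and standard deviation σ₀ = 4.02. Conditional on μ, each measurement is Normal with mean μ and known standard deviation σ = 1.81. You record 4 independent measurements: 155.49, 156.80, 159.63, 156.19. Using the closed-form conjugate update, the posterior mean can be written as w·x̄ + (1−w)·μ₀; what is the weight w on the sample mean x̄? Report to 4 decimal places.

0.9518

For Normal data with known variance σ², a Normal(μ₀, σ₀²) prior on μ is conjugate. Posterior precision = 1/σ₀² + n/σ²; posterior mean is the precision-weighted average of μ₀ and x̄.
σ₀² = 4.02² = 16.1604, σ² = 1.81² = 3.2761. Prior precision 1/σ₀² = 1/16.1604; data precision n/σ² = 4/3.2761.
w = (n/σ²)/(1/σ₀² + n/σ²) = n·σ₀²/(σ² + n·σ₀²) = 4·16.1604/(3.2761 + 4·16.1604) = 64.6416/67.9177 = 0.9518.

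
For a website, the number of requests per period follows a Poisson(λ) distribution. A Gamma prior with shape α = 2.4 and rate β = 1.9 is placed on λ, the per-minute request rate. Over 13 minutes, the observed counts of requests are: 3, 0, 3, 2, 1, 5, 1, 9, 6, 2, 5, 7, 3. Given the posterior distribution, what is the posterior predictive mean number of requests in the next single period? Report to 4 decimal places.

With a Gamma(shape α, rate β) prior, the Poisson likelihood is conjugate: the posterior is Gamma(α + ΣXᵢ, β + n).
Sum of counts S = 47 over n = 13 minutes.
Posterior: Gamma(α+S, β+n) = Gamma(2.4+47, 1.9+13) = Gamma(49.4, 14.9).
The predictive distribution for one future period is NegBinom with mean α/β = 3.3154.

3.3154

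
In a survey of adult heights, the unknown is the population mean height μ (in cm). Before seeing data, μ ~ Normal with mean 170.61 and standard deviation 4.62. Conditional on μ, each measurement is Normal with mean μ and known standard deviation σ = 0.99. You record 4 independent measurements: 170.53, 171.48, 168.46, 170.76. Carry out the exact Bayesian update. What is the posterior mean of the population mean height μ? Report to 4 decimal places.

For Normal data with known variance σ², a Normal(μ₀, σ₀²) prior on μ is conjugate. Posterior precision = 1/σ₀² + n/σ²; posterior mean is the precision-weighted average of μ₀ and x̄.
Σxᵢ = 170.53 + 171.48 + 168.46 + 170.76 = 681.23, so n·x̄ = 681.23.
σ₀² = 4.62² = 21.3444, σ² = 0.99² = 0.9801; σ² + n·σ₀² = 0.9801 + 4·21.3444 = 86.3577.
Posterior mean = (μ₀/σ₀² + n·x̄/σ²)/(1/σ₀² + n/σ²) = (σ²·μ₀ + σ₀²·n·x̄)/(σ² + n·σ₀²) = (0.9801·170.61 + 21.3444·681.23)/86.3577 = 14707.660473/86.3577 = 170.3109.

170.3109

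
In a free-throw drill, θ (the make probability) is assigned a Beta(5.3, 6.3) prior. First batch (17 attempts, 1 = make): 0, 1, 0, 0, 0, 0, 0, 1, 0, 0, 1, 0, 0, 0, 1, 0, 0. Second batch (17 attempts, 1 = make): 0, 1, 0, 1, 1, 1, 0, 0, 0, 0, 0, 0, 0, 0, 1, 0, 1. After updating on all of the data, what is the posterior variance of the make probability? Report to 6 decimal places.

0.004784

The Beta prior is conjugate to a Binomial/Bernoulli likelihood; the update adds successes to α and failures to β.
After batch 1: Beta(5.3+4, 6.3+13) = Beta(9.3, 19.3).
After batch 2: Beta(9.3+6, 19.3+11) = Beta(15.3, 30.3).
Var = αβ/((α+β)²(α+β+1)) = 15.3·30.3/(45.6²·46.6) = 0.004784.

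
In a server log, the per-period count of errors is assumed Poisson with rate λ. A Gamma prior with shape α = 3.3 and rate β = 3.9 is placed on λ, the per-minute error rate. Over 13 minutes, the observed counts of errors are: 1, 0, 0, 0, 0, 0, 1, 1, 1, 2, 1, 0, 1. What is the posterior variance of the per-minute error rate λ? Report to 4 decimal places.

0.0396

With a Gamma(shape α, rate β) prior, the Poisson likelihood is conjugate: the posterior is Gamma(α + ΣXᵢ, β + n).
Sum of counts S = 8 over n = 13 minutes.
Posterior: Gamma(α+S, β+n) = Gamma(3.3+8, 3.9+13) = Gamma(11.3, 16.9).
Var = α/β² = 11.3/16.9² = 0.0396.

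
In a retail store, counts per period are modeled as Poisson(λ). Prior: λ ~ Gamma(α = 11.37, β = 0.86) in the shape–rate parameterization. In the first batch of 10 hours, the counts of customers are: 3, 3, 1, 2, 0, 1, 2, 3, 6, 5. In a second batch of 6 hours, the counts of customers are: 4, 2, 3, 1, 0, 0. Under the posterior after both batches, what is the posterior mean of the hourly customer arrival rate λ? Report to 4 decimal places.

With a Gamma(shape α, rate β) prior, the Poisson likelihood is conjugate: the posterior is Gamma(α + ΣXᵢ, β + n).
Batch 1: sum of counts S = 26 over n = 10 hours.
After batch 1: Gamma(α+S, β+n) = Gamma(11.37+26, 0.86+10) = Gamma(37.37, 10.86).
Batch 2: sum of counts S = 10 over n = 6 hours.
After batch 2: Gamma(α+S, β+n) = Gamma(37.37+10, 10.86+6) = Gamma(47.37, 16.86).
Posterior mean = α/β = 47.37/16.86 = 2.8096.

2.8096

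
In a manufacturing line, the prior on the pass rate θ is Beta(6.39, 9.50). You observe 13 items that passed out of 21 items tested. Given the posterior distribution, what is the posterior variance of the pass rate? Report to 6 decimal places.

The Beta prior is conjugate to a Binomial/Bernoulli likelihood; the update adds successes to α and failures to β.
Posterior: Beta(α+k, β+n−k) = Beta(6.39+13, 9.50+8) = Beta(19.39, 17.50).
Var = αβ/((α+β)²(α+β+1)) = 19.39·17.50/(36.89²·37.89) = 0.006581.

0.006581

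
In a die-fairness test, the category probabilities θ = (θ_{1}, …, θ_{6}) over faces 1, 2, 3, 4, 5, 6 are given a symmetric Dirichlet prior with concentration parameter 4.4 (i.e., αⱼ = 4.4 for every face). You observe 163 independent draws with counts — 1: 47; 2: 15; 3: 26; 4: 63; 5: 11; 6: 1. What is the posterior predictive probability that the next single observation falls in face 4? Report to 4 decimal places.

0.3559

The Dirichlet prior is conjugate to the Multinomial likelihood: each posterior αⱼ = prior αⱼ + observed count nⱼ.
Posterior concentration: (51.4, 19.4, 30.4, 67.4, 15.4, 5.4), total = 189.4.
P(next = 4 | data) = α_{4}/Σα = 0.3559.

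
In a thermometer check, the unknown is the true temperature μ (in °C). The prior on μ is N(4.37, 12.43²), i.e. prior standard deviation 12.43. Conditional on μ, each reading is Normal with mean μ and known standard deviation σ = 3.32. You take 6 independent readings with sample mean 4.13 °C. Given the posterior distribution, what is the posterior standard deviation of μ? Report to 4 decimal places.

1.3474

For Normal data with known variance σ², a Normal(μ₀, σ₀²) prior on μ is conjugate. Posterior precision = 1/σ₀² + n/σ²; posterior mean is the precision-weighted average of μ₀ and x̄.
σ₀² = 12.43² = 154.5049, σ² = 3.32² = 11.0224; σ² + n·σ₀² = 11.0224 + 6·154.5049 = 938.0518.
Posterior precision = 1/σ₀² + n/σ² = 1/154.5049 + 6/11.0224 = (σ² + n·σ₀²)/(σ₀²σ²) = 938.0518/(154.5049·11.0224); posterior variance σₙ² = σ₀²σ²/(σ² + n·σ₀²) = 154.5049·11.0224/938.0518 = 1.815481.
Posterior SD = √σₙ² = √(154.5049·11.0224/938.0518) = 1.3474.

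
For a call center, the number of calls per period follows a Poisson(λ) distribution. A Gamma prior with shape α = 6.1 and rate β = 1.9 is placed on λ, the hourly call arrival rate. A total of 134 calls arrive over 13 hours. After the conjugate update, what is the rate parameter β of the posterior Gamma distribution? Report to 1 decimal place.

14.9

With a Gamma(shape α, rate β) prior, the Poisson likelihood is conjugate: the posterior is Gamma(α + ΣXᵢ, β + n).
Posterior: Gamma(α+S, β+n) = Gamma(6.1+134, 1.9+13) = Gamma(140.1, 14.9).
Posterior β = 14.9.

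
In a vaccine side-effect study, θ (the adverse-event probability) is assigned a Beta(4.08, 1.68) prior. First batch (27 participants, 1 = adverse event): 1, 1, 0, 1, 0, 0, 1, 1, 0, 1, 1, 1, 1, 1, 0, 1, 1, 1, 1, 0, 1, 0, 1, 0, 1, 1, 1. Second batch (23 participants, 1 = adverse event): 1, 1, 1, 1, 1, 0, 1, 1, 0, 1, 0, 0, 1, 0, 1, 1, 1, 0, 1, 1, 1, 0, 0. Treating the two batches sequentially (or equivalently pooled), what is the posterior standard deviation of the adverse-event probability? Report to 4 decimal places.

The Beta prior is conjugate to a Binomial/Bernoulli likelihood; the update adds successes to α and failures to β.
After batch 1: Beta(4.08+19, 1.68+8) = Beta(23.08, 9.68).
After batch 2: Beta(23.08+15, 9.68+8) = Beta(38.08, 17.68).
Var = αβ/((α+β)²(α+β+1)) = 38.08·17.68/(55.76²·56.76) = 0.00381497; SD = √0.00381497 = 0.0618.

0.0618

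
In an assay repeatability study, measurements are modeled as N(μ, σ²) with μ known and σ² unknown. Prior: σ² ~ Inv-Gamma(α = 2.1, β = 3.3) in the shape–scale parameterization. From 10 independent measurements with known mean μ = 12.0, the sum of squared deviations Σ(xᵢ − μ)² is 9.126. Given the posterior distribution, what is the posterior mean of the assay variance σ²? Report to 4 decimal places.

1.2890

With known mean μ and an Inverse-Gamma(α, β) prior on σ², the Normal likelihood is conjugate: posterior is Inv-Gamma(α + n/2, β + Σ(xᵢ−μ)²/2).
Posterior: Inv-Gamma(2.1 + 10/2, 3.3 + 9.126/2) = Inv-Gamma(7.10, 7.8630).
E[σ²|data] = β/(α−1) = 7.8630/6.10 = 1.2890.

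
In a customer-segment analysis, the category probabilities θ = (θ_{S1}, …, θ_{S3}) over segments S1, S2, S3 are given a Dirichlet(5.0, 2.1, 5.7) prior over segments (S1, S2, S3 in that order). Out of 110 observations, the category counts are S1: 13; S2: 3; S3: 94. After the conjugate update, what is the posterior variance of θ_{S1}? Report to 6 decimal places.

The Dirichlet prior is conjugate to the Multinomial likelihood: each posterior αⱼ = prior αⱼ + observed count nⱼ.
Posterior concentration: (18.0, 5.1, 99.7), total = 122.8.
Var[θ_j] = α_j(Σα−α_j)/((Σα)²(Σα+1)) = 18.0·104.8/(122.8²·123.8) = 0.001010.

0.001010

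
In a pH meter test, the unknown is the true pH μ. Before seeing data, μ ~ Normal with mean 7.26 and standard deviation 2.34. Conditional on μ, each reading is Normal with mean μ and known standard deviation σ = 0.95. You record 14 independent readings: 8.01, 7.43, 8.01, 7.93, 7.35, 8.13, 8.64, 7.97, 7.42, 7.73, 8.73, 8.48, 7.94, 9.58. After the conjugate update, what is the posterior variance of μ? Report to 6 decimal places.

0.063714

For Normal data with known variance σ², a Normal(μ₀, σ₀²) prior on μ is conjugate. Posterior precision = 1/σ₀² + n/σ²; posterior mean is the precision-weighted average of μ₀ and x̄.
σ₀² = 2.34² = 5.4756, σ² = 0.95² = 0.9025; σ² + n·σ₀² = 0.9025 + 14·5.4756 = 77.5609.
Posterior precision = 1/σ₀² + n/σ² = 1/5.4756 + 14/0.9025 = (σ² + n·σ₀²)/(σ₀²σ²) = 77.5609/(5.4756·0.9025); posterior variance σₙ² = σ₀²σ²/(σ² + n·σ₀²) = 5.4756·0.9025/77.5609 = 0.063714.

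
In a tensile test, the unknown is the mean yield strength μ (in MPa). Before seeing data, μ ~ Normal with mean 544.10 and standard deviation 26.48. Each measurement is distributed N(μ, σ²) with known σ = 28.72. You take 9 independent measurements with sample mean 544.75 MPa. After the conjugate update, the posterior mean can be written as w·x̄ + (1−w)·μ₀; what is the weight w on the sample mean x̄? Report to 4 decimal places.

0.8844

For Normal data with known variance σ², a Normal(μ₀, σ₀²) prior on μ is conjugate. Posterior precision = 1/σ₀² + n/σ²; posterior mean is the precision-weighted average of μ₀ and x̄.
σ₀² = 26.48² = 701.1904, σ² = 28.72² = 824.8384. Prior precision 1/σ₀² = 1/701.1904; data precision n/σ² = 9/824.8384.
w = (n/σ²)/(1/σ₀² + n/σ²) = n·σ₀²/(σ² + n·σ₀²) = 9·701.1904/(824.8384 + 9·701.1904) = 6310.7136/7135.552 = 0.8844.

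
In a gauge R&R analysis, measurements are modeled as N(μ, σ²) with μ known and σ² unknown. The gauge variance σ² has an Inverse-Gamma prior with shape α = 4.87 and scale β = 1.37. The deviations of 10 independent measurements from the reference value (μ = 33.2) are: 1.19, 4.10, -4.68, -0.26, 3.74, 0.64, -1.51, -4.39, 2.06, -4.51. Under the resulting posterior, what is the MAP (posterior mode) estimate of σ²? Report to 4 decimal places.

4.7594

With known mean μ and an Inverse-Gamma(α, β) prior on σ², the Normal likelihood is conjugate: posterior is Inv-Gamma(α + n/2, β + Σ(xᵢ−μ)²/2).
Σ(xᵢ−μ)² = (1.19)² + (4.10)² + (-4.68)² + (-0.26)² + (3.74)² + (0.64)² + (-1.51)² + (-4.39)² + (2.06)² + (-4.51)² = 100.7292.
Posterior: Inv-Gamma(4.87 + 10/2, 1.37 + 100.7292/2) = Inv-Gamma(9.87, 51.73460).
Mode = β/(α+1) = 51.73460/10.87 = 4.7594.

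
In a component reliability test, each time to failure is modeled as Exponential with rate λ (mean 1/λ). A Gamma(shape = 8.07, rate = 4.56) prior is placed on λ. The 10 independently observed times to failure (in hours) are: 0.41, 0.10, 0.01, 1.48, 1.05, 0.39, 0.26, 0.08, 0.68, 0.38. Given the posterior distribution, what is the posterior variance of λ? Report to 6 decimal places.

With a Gamma(shape α, rate β) prior on the exponential rate λ, the posterior after n observations with total T = Σxᵢ is Gamma(α+n, β+T).
Sum of observations T = 4.84 hours; n = 10.
Posterior: Gamma(8.07+10, 4.56+4.84) = Gamma(18.07, 9.40).
Var = α/β² = 0.204504.

0.204504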